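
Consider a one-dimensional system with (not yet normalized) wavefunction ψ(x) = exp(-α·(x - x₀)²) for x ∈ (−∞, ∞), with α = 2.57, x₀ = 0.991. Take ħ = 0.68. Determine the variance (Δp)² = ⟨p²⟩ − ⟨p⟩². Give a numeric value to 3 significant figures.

1.19

Compute ⟨p⟩ and ⟨p²⟩ separately; (Δp)² = ⟨p²⟩ − ⟨p⟩².
Gaussian moments (u = x − x₀): ∫u^(2j)·e^(−2αu²) du = (2j−1)!!/(4α)^j · √(π/(2α)), odd powers integrate to 0; here √(π/(2α)) = 0.78180. Derivatives: d/dx e^(−αu²) = −2αu·e^(−αu²), d²/dx² e^(−αu²) = (4α²u² − 2α)·e^(−αu²).
Normalization: ∫|ψ|² dx = 0.78180.
⟨p⟩ = 0.0000 and ⟨p²⟩ = 1.1884.
(Δp)² = 1.1884 − (0.0000)² = 1.1884.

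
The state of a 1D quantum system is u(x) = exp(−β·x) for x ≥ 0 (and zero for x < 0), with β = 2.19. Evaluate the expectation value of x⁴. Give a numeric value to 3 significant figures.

⟨x⁴⟩ = ∫ x⁴·|u|² dx / ∫|u|² dx (integrals over the domain).
Every integrand reduces to terms xʲ·e^(−2βx) on [0, ∞); use ∫₀^∞ xʲ·e^(−2βx) dx = j!/(2β)^(j+1).
State is unnormalized: ∫|u|² dx = 0.22831, and ∫u*·x⁴·u dx = 0.014888, so ⟨x⁴⟩ = 0.014888 / 0.22831.
⟨x⁴⟩ = 0.065210.

0.0652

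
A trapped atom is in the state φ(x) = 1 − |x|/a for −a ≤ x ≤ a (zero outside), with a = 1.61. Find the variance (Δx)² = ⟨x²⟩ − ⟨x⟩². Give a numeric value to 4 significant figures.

Compute ⟨x⟩ and ⟨x²⟩ separately, then (Δx)² = ⟨x²⟩ − ⟨x⟩².
φ is even, so ∫ over [−a, a] = 2∫₀ᵃ with φ = 1 − x/a there: ∫₀ᵃ (1 − x/a)² dx = a/3, ∫₀ᵃ x²(1 − x/a)² dx = a³/30, ∫₀ᵃ x⁴(1 − x/a)² dx = a⁵/105.
Normalization: ∫|φ|² dx = 1.0733.
⟨x⟩ = 0.0000 and ⟨x²⟩ = 0.25921.
(Δx)² = 0.25921 − (0.0000)² = 0.25921.

0.2592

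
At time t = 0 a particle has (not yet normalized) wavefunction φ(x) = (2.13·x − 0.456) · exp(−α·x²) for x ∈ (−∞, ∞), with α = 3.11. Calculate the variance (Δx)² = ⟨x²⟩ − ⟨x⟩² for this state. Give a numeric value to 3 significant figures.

Compute ⟨x⟩ and ⟨x²⟩ separately, then (Δx)² = ⟨x²⟩ − ⟨x⟩².
Expand each integrand as polynomial × e^(−2αx²) and use ∫x^(2j)·e^(−2αx²) dx = (2j−1)!!/(4α)^j · √(π/(2α)), odd powers → 0; here √(π/(2α)) = 0.71069.
Normalization: ∫|φ|² dx = 0.40697.
⟨x⟩ = -0.27269 and ⟨x²⟩ = 0.18278.
(Δx)² = 0.18278 − (-0.27269)² = 0.10842.

0.108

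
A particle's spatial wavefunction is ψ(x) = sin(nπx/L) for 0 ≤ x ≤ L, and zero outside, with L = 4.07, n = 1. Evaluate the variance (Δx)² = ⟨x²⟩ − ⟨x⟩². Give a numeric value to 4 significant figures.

0.5412

Compute ⟨x⟩ and ⟨x²⟩ separately, then (Δx)² = ⟨x²⟩ − ⟨x⟩².
With sin²θ = (1 − cos2θ)/2 on 0 ≤ x ≤ L: ∫sin²(nπx/L) dx = L/2, ∫x·sin²(nπx/L) dx = L²/4, ∫x²·sin²(nπx/L) dx = L³·(1/6 − 1/(4n²π²)); higher powers xᵏ the same way, integrating xᵏ·cos(2nπx/L) by parts.
Normalization: ∫|ψ|² dx = 2.0350.
⟨x⟩ = 2.0350 and ⟨x²⟩ = 4.6824.
(Δx)² = 4.6824 − (2.0350)² = 0.54122.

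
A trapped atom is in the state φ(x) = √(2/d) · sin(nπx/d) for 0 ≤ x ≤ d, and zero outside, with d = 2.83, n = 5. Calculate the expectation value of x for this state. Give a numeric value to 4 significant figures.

⟨x⟩ = ∫ x·|φ|² dx (integrals over the domain).
With sin²θ = (1 − cos2θ)/2 on 0 ≤ x ≤ d: ∫sin²(nπx/d) dx = d/2, ∫x·sin²(nπx/d) dx = d²/4, ∫x²·sin²(nπx/d) dx = d³·(1/6 − 1/(4n²π²)); higher powers xᵏ the same way, integrating xᵏ·cos(2nπx/d) by parts.
⟨x⟩ = 1.4150.

1.415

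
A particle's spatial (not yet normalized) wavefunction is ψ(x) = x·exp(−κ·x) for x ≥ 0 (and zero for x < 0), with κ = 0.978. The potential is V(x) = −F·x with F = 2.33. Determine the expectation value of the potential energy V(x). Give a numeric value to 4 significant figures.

-3.574

⟨V⟩ = ∫ V(x)·|ψ|² dx / ∫|ψ|² dx.
Every integrand reduces to terms xʲ·e^(−2κx) on [0, ∞); use ∫₀^∞ xʲ·e^(−2κx) dx = j!/(2κ)^(j+1).
State is unnormalized: ∫|ψ|² dx = 0.26725, and ∫ψ*·V(x)·ψ dx = -0.95506, so ⟨V⟩ = -0.95506 / 0.26725.
⟨V⟩ = -3.5736.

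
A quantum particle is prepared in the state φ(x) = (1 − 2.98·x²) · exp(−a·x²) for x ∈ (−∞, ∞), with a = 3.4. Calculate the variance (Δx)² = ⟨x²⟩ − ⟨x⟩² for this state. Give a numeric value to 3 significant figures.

0.0422

Compute ⟨x⟩ and ⟨x²⟩ separately, then (Δx)² = ⟨x²⟩ − ⟨x⟩².
Expand each integrand as polynomial × e^(−2ax²) and use ∫x^(2j)·e^(−2ax²) dx = (2j−1)!!/(4a)^j · √(π/(2a)), odd powers → 0; here √(π/(2a)) = 0.67971.
Normalization: ∫|φ|² dx = 0.47974.
⟨x⟩ = 0.0000 and ⟨x²⟩ = 0.042243.
(Δx)² = 0.042243 − (0.0000)² = 0.042243.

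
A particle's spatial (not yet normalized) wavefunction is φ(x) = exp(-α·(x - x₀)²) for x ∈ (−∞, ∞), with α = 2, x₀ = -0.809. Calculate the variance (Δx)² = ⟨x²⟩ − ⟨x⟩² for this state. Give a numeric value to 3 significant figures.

Compute ⟨x⟩ and ⟨x²⟩ separately, then (Δx)² = ⟨x²⟩ − ⟨x⟩².
Gaussian moments (u = x − x₀): ∫u^(2j)·e^(−2αu²) du = (2j−1)!!/(4α)^j · √(π/(2α)), odd powers integrate to 0; here √(π/(2α)) = 0.88623.
Normalization: ∫|φ|² dx = 0.88623.
⟨x⟩ = -0.80900 and ⟨x²⟩ = 0.77948.
(Δx)² = 0.77948 − (-0.80900)² = 0.12500.

0.125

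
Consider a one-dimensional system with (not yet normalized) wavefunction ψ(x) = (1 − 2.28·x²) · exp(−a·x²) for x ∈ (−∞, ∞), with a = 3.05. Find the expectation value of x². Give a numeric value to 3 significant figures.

0.0451

⟨x²⟩ = ∫ x²·|ψ|² dx / ∫|ψ|² dx (integrals over the domain).
Expand each integrand as polynomial × e^(−2ax²) and use ∫x^(2j)·e^(−2ax²) dx = (2j−1)!!/(4a)^j · √(π/(2a)), odd powers → 0; here √(π/(2a)) = 0.71765.
State is unnormalized: ∫|ψ|² dx = 0.52460, and ∫ψ*·x²·ψ dx = 0.023681, so ⟨x²⟩ = 0.023681 / 0.52460.
⟨x²⟩ = 0.045141.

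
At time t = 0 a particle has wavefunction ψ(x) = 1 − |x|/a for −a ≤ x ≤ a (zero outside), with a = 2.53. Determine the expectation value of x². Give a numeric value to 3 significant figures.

0.640

⟨x²⟩ = ∫ x²·|ψ|² dx / ∫|ψ|² dx (integrals over the domain).
ψ is even, so ∫ over [−a, a] = 2∫₀ᵃ with ψ = 1 − x/a there: ∫₀ᵃ (1 − x/a)² dx = a/3, ∫₀ᵃ x²(1 − x/a)² dx = a³/30, ∫₀ᵃ x⁴(1 − x/a)² dx = a⁵/105.
State is unnormalized: ∫|ψ|² dx = 1.6867, and ∫ψ*·x²·ψ dx = 1.0796, so ⟨x²⟩ = 1.0796 / 1.6867.
⟨x²⟩ = 0.64009.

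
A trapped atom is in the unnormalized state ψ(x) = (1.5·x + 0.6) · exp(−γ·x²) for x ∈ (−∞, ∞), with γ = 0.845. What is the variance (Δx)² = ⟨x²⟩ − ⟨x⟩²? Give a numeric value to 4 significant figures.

0.4103

Compute ⟨x⟩ and ⟨x²⟩ separately, then (Δx)² = ⟨x²⟩ − ⟨x⟩².
Expand each integrand as polynomial × e^(−2γx²) and use ∫x^(2j)·e^(−2γx²) dx = (2j−1)!!/(4γ)^j · √(π/(2γ)), odd powers → 0; here √(π/(2γ)) = 1.3634.
Normalization: ∫|ψ|² dx = 1.3984.
⟨x⟩ = 0.51921 and ⟨x²⟩ = 0.67989.
(Δx)² = 0.67989 − (0.51921)² = 0.41031.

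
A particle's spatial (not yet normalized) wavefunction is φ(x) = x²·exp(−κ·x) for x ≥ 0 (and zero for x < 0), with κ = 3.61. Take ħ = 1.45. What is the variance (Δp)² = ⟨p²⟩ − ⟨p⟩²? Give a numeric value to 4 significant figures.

Compute ⟨p⟩ and ⟨p²⟩ separately; (Δp)² = ⟨p²⟩ − ⟨p⟩².
Differentiate x²·exp(−κ·x) with the product rule; every integrand then reduces to terms xʲ·e^(−2κx) on [0, ∞), with ∫₀^∞ xʲ·e^(−2κx) dx = j!/(2κ)^(j+1).
Normalization: ∫|φ|² dx = 0.0012233.
⟨p⟩ = 0.0000 and ⟨p²⟩ = 9.1333.
(Δp)² = 9.1333 − (0.0000)² = 9.1333.

9.133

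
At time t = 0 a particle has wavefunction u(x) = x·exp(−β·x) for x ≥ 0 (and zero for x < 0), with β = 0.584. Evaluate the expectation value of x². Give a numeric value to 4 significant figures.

⟨x²⟩ = ∫ x²·|u|² dx / ∫|u|² dx (integrals over the domain).
Every integrand reduces to terms xʲ·e^(−2βx) on [0, ∞); use ∫₀^∞ xʲ·e^(−2βx) dx = j!/(2β)^(j+1).
State is unnormalized: ∫|u|² dx = 1.2552, and ∫u*·x²·u dx = 11.041, so ⟨x²⟩ = 11.041 / 1.2552.
⟨x²⟩ = 8.7962.

8.796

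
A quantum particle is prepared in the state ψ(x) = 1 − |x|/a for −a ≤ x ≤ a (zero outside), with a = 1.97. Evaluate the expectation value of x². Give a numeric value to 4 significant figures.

⟨x²⟩ = ∫ x²·|ψ|² dx / ∫|ψ|² dx (integrals over the domain).
ψ is even, so ∫ over [−a, a] = 2∫₀ᵃ with ψ = 1 − x/a there: ∫₀ᵃ (1 − x/a)² dx = a/3, ∫₀ᵃ x²(1 − x/a)² dx = a³/30, ∫₀ᵃ x⁴(1 − x/a)² dx = a⁵/105.
State is unnormalized: ∫|ψ|² dx = 1.3133, and ∫ψ*·x²·ψ dx = 0.50969, so ⟨x²⟩ = 0.50969 / 1.3133.
⟨x²⟩ = 0.38809.

0.3881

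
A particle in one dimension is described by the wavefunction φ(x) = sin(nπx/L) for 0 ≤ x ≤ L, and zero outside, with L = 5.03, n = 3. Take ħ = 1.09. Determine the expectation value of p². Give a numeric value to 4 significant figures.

4.171

p² φ = −ħ² d²φ/dx²; ⟨p²⟩ = −ħ² ∫ φ*·φ'' dx / ∫|φ|² dx.
d/dx sin(nπx/L) = (nπ/L)·cos(nπx/L) and d²/dx² sin(nπx/L) = −(nπ/L)²·sin(nπx/L); on 0 ≤ x ≤ L, ∫sin²(nπx/L) dx = L/2 and ∫sin(nπx/L)·cos(nπx/L) dx = 0.
State is unnormalized: ∫|φ|² dx = 2.5150, and ∫φ*·(−ħ² φ'') dx = 10.491, so ⟨p²⟩ = 10.491 / 2.5150.
⟨p²⟩ = 4.1712.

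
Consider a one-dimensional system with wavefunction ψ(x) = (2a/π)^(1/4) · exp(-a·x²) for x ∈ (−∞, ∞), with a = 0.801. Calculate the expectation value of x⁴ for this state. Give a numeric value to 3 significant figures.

0.292

⟨x⁴⟩ = ∫ x⁴·|ψ|² dx (integrals over the domain).
Gaussian moments: ∫x^(2j)·e^(−2ax²) dx = (2j−1)!!/(4a)^j · √(π/(2a)), odd powers integrate to 0; here √(π/(2a)) = 1.4004.
⟨x⁴⟩ = 0.29224.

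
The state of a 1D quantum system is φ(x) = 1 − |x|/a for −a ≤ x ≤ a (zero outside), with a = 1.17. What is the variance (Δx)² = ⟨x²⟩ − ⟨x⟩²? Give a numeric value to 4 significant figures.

0.1369

Compute ⟨x⟩ and ⟨x²⟩ separately, then (Δx)² = ⟨x²⟩ − ⟨x⟩².
φ is even, so ∫ over [−a, a] = 2∫₀ᵃ with φ = 1 − x/a there: ∫₀ᵃ (1 − x/a)² dx = a/3, ∫₀ᵃ x²(1 − x/a)² dx = a³/30, ∫₀ᵃ x⁴(1 − x/a)² dx = a⁵/105.
Normalization: ∫|φ|² dx = 0.78000.
⟨x⟩ = 0.0000 and ⟨x²⟩ = 0.13689.
(Δx)² = 0.13689 − (0.0000)² = 0.13689.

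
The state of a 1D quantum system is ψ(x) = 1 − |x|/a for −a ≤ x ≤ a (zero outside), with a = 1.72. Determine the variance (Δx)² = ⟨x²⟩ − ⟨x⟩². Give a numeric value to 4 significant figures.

Compute ⟨x⟩ and ⟨x²⟩ separately, then (Δx)² = ⟨x²⟩ − ⟨x⟩².
ψ is even, so ∫ over [−a, a] = 2∫₀ᵃ with ψ = 1 − x/a there: ∫₀ᵃ (1 − x/a)² dx = a/3, ∫₀ᵃ x²(1 − x/a)² dx = a³/30, ∫₀ᵃ x⁴(1 − x/a)² dx = a⁵/105.
Normalization: ∫|ψ|² dx = 1.1467.
⟨x⟩ = 0.0000 and ⟨x²⟩ = 0.29584.
(Δx)² = 0.29584 − (0.0000)² = 0.29584.

0.2958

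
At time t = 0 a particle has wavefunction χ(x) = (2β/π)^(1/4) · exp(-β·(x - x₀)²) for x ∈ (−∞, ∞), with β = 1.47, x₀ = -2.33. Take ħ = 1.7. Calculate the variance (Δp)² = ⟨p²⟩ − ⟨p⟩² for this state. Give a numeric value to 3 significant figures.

Compute ⟨p⟩ and ⟨p²⟩ separately; (Δp)² = ⟨p²⟩ − ⟨p⟩².
Gaussian moments (u = x − x₀): ∫u^(2j)·e^(−2βu²) du = (2j−1)!!/(4β)^j · √(π/(2β)), odd powers integrate to 0; here √(π/(2β)) = 1.0337. Derivatives: d/dx e^(−βu²) = −2βu·e^(−βu²), d²/dx² e^(−βu²) = (4β²u² − 2β)·e^(−βu²).
⟨p⟩ = 0.0000 and ⟨p²⟩ = 4.2483.
(Δp)² = 4.2483 − (0.0000)² = 4.2483.

4.25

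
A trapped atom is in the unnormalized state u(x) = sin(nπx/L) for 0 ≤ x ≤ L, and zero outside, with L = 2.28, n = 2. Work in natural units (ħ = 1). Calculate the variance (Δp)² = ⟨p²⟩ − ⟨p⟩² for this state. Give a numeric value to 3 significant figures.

Compute ⟨p⟩ and ⟨p²⟩ separately; (Δp)² = ⟨p²⟩ − ⟨p⟩².
d/dx sin(nπx/L) = (nπ/L)·cos(nπx/L) and d²/dx² sin(nπx/L) = −(nπ/L)²·sin(nπx/L); on 0 ≤ x ≤ L, ∫sin²(nπx/L) dx = L/2 and ∫sin(nπx/L)·cos(nπx/L) dx = 0.
Normalization: ∫|u|² dx = 1.1400.
⟨p⟩ = 0.0000 and ⟨p²⟩ = 7.5943.
(Δp)² = 7.5943 − (0.0000)² = 7.5943.

7.59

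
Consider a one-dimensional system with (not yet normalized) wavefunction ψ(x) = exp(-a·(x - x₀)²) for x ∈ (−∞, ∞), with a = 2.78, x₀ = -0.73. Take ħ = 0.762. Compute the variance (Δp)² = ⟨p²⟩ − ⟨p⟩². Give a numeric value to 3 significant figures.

Compute ⟨p⟩ and ⟨p²⟩ separately; (Δp)² = ⟨p²⟩ − ⟨p⟩².
Gaussian moments (u = x − x₀): ∫u^(2j)·e^(−2au²) du = (2j−1)!!/(4a)^j · √(π/(2a)), odd powers integrate to 0; here √(π/(2a)) = 0.75169. Derivatives: d/dx e^(−au²) = −2au·e^(−au²), d²/dx² e^(−au²) = (4a²u² − 2a)·e^(−au²).
Normalization: ∫|ψ|² dx = 0.75169.
⟨p⟩ = 0.0000 and ⟨p²⟩ = 1.6142.
(Δp)² = 1.6142 − (0.0000)² = 1.6142.

1.61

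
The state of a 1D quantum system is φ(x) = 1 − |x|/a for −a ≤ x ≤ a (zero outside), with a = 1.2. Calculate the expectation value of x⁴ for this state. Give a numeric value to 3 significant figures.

0.0592

⟨x⁴⟩ = ∫ x⁴·|φ|² dx / ∫|φ|² dx (integrals over the domain).
φ is even, so ∫ over [−a, a] = 2∫₀ᵃ with φ = 1 − x/a there: ∫₀ᵃ (1 − x/a)² dx = a/3, ∫₀ᵃ x²(1 − x/a)² dx = a³/30, ∫₀ᵃ x⁴(1 − x/a)² dx = a⁵/105.
State is unnormalized: ∫|φ|² dx = 0.80000, and ∫φ*·x⁴·φ dx = 0.047397, so ⟨x⁴⟩ = 0.047397 / 0.80000.
⟨x⁴⟩ = 0.059246.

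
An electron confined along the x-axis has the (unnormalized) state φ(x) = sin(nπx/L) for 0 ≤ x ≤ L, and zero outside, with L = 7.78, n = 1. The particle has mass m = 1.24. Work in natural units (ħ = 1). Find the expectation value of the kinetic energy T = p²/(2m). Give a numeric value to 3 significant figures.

0.0657

T = −(ħ²/2m) d²/dx², so ⟨T⟩ = −(ħ²/2m) ∫ φ*·φ'' dx / ∫|φ|² dx; with m = 1.24.
d/dx sin(nπx/L) = (nπ/L)·cos(nπx/L) and d²/dx² sin(nπx/L) = −(nπ/L)²·sin(nπx/L); on 0 ≤ x ≤ L, ∫sin²(nπx/L) dx = L/2 and ∫sin(nπx/L)·cos(nπx/L) dx = 0.
State is unnormalized: ∫|φ|² dx = 3.8900, and ∫φ*·(−ħ²/2m · φ'') dx = 0.25576, so ⟨T⟩ = 0.25576 / 3.8900.
⟨T⟩ = 0.065749.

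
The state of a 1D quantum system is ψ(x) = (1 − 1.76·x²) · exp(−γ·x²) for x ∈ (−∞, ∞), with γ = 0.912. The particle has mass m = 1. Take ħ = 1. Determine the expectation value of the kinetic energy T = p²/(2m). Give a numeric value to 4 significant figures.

T = −(ħ²/2m) d²/dx², so ⟨T⟩ = −(ħ²/2m) ∫ ψ*·ψ'' dx / ∫|ψ|² dx; with m = 1.
Expand each integrand as polynomial × e^(−2γx²) and use ∫x^(2j)·e^(−2γx²) dx = (2j−1)!!/(4γ)^j · √(π/(2γ)), odd powers → 0; here √(π/(2γ)) = 1.3124. Differentiate with the product rule, d/dx e^(−γx²) = −2γx·e^(−γx²).
State is unnormalized: ∫|ψ|² dx = 0.96248, and ∫ψ*·(−ħ²/2m · ψ'') dx = 2.1510, so ⟨T⟩ = 2.1510 / 0.96248.
⟨T⟩ = 2.2348.

2.235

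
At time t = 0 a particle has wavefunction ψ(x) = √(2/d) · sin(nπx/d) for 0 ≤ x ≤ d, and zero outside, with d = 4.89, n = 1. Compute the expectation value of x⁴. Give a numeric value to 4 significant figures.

⟨x⁴⟩ = ∫ x⁴·|ψ|² dx (integrals over the domain).
With sin²θ = (1 − cos2θ)/2 on 0 ≤ x ≤ d: ∫sin²(nπx/d) dx = d/2, ∫x·sin²(nπx/d) dx = d²/4, ∫x²·sin²(nπx/d) dx = d³·(1/6 − 1/(4n²π²)); higher powers xᵏ the same way, integrating xᵏ·cos(2nπx/d) by parts.
⟨x⁴⟩ = 65.228.

65.23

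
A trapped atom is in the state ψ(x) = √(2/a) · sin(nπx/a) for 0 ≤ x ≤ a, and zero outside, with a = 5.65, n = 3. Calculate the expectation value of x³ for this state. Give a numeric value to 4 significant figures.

⟨x³⟩ = ∫ x³·|ψ|² dx (integrals over the domain).
With sin²θ = (1 − cos2θ)/2 on 0 ≤ x ≤ a: ∫sin²(nπx/a) dx = a/2, ∫x·sin²(nπx/a) dx = a²/4, ∫x²·sin²(nπx/a) dx = a³·(1/6 − 1/(4n²π²)); higher powers xᵏ the same way, integrating xᵏ·cos(2nπx/a) by parts.
⟨x³⟩ = 43.568.

43.57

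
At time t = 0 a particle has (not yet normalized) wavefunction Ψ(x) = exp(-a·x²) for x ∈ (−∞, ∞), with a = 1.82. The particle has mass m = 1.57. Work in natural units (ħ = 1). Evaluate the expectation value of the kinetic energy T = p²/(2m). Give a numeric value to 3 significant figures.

T = −(ħ²/2m) d²/dx², so ⟨T⟩ = −(ħ²/2m) ∫ Ψ*·Ψ'' dx / ∫|Ψ|² dx; with m = 1.57.
Gaussian moments: ∫x^(2j)·e^(−2ax²) dx = (2j−1)!!/(4a)^j · √(π/(2a)), odd powers integrate to 0; here √(π/(2a)) = 0.92902. Derivatives: d/dx e^(−ax²) = −2ax·e^(−ax²), d²/dx² e^(−ax²) = (4a²x² − 2a)·e^(−ax²).
State is unnormalized: ∫|Ψ|² dx = 0.92902, and ∫Ψ*·(−ħ²/2m · Ψ'') dx = 0.53848, so ⟨T⟩ = 0.53848 / 0.92902.
⟨T⟩ = 0.57962.

0.580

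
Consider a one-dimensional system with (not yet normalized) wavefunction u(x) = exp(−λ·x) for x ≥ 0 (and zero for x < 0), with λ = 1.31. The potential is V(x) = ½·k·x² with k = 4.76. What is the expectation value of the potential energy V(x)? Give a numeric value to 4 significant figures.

⟨V⟩ = ∫ V(x)·|u|² dx / ∫|u|² dx.
Every integrand reduces to terms xʲ·e^(−2λx) on [0, ∞); use ∫₀^∞ xʲ·e^(−2λx) dx = j!/(2λ)^(j+1).
State is unnormalized: ∫|u|² dx = 0.38168, and ∫u*·V(x)·u dx = 0.26467, so ⟨V⟩ = 0.26467 / 0.38168.
⟨V⟩ = 0.69343.

0.6934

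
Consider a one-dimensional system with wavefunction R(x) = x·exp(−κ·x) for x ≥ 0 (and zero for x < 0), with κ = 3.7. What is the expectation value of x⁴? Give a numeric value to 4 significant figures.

⟨x⁴⟩ = ∫ x⁴·|R|² dx / ∫|R|² dx (integrals over the domain).
Every integrand reduces to terms xʲ·e^(−2κx) on [0, ∞); use ∫₀^∞ xʲ·e^(−2κx) dx = j!/(2κ)^(j+1).
State is unnormalized: ∫|R|² dx = 0.0049355, and ∫R*·x⁴·R dx = 0.00059253, so ⟨x⁴⟩ = 0.00059253 / 0.0049355.
⟨x⁴⟩ = 0.12005.

0.1201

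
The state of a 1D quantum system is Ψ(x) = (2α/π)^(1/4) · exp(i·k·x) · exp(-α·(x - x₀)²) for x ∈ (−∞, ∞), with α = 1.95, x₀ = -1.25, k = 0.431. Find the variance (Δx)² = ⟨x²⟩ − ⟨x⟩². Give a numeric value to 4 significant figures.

Compute ⟨x⟩ and ⟨x²⟩ separately, then (Δx)² = ⟨x²⟩ − ⟨x⟩².
Gaussian moments (u = x − x₀): ∫u^(2j)·e^(−2αu²) du = (2j−1)!!/(4α)^j · √(π/(2α)), odd powers integrate to 0; here √(π/(2α)) = 0.89752.
⟨x⟩ = -1.2500 and ⟨x²⟩ = 1.6907.
(Δx)² = 1.6907 − (-1.2500)² = 0.12821.

0.1282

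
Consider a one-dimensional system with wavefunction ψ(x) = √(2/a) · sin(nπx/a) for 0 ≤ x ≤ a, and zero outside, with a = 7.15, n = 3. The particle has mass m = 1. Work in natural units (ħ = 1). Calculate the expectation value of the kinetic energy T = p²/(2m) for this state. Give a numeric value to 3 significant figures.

0.869

T = −(ħ²/2m) d²/dx², so ⟨T⟩ = −(ħ²/2m) ∫ ψ*·ψ'' dx; with m = 1.
d/dx sin(nπx/a) = (nπ/a)·cos(nπx/a) and d²/dx² sin(nπx/a) = −(nπ/a)²·sin(nπx/a); on 0 ≤ x ≤ a, ∫sin²(nπx/a) dx = a/2 and ∫sin(nπx/a)·cos(nπx/a) dx = 0.
⟨T⟩ = 0.86876.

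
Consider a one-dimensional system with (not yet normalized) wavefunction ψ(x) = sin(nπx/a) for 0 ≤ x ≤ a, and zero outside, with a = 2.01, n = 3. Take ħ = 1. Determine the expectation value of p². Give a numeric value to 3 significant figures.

p² ψ = −ħ² d²ψ/dx²; ⟨p²⟩ = −ħ² ∫ ψ*·ψ'' dx / ∫|ψ|² dx.
d/dx sin(nπx/a) = (nπ/a)·cos(nπx/a) and d²/dx² sin(nπx/a) = −(nπ/a)²·sin(nπx/a); on 0 ≤ x ≤ a, ∫sin²(nπx/a) dx = a/2 and ∫sin(nπx/a)·cos(nπx/a) dx = 0.
State is unnormalized: ∫|ψ|² dx = 1.0050, and ∫ψ*·(−ħ² ψ'') dx = 22.096, so ⟨p²⟩ = 22.096 / 1.0050.
⟨p²⟩ = 21.986.

22.0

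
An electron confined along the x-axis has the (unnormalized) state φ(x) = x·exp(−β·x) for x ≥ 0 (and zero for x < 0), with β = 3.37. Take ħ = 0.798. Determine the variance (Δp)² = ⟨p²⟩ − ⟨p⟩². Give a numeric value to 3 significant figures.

7.23

Compute ⟨p⟩ and ⟨p²⟩ separately; (Δp)² = ⟨p²⟩ − ⟨p⟩².
Differentiate x·exp(−β·x) with the product rule; every integrand then reduces to terms xʲ·e^(−2βx) on [0, ∞), with ∫₀^∞ xʲ·e^(−2βx) dx = j!/(2β)^(j+1).
Normalization: ∫|φ|² dx = 0.0065321.
⟨p⟩ = 0.0000 and ⟨p²⟩ = 7.2321.
(Δp)² = 7.2321 − (0.0000)² = 7.2321.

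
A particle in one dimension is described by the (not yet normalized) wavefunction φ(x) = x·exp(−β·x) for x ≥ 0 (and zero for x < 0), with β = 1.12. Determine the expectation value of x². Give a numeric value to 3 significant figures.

⟨x²⟩ = ∫ x²·|φ|² dx / ∫|φ|² dx (integrals over the domain).
Every integrand reduces to terms xʲ·e^(−2βx) on [0, ∞); use ∫₀^∞ xʲ·e^(−2βx) dx = j!/(2β)^(j+1).
State is unnormalized: ∫|φ|² dx = 0.17795, and ∫φ*·x²·φ dx = 0.42557, so ⟨x²⟩ = 0.42557 / 0.17795.
⟨x²⟩ = 2.3916.

2.39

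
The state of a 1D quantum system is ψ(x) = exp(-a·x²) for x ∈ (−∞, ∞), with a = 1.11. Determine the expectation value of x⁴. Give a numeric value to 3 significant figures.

0.152

⟨x⁴⟩ = ∫ x⁴·|ψ|² dx / ∫|ψ|² dx (integrals over the domain).
Gaussian moments: ∫x^(2j)·e^(−2ax²) dx = (2j−1)!!/(4a)^j · √(π/(2a)), odd powers integrate to 0; here √(π/(2a)) = 1.1896.
State is unnormalized: ∫|ψ|² dx = 1.1896, and ∫ψ*·x⁴·ψ dx = 0.18103, so ⟨x⁴⟩ = 0.18103 / 1.1896.
⟨x⁴⟩ = 0.15218.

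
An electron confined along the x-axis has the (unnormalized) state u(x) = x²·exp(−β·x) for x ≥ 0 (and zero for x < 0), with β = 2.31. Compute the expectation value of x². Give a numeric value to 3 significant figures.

1.41

⟨x²⟩ = ∫ x²·|u|² dx / ∫|u|² dx (integrals over the domain).
Every integrand reduces to terms xʲ·e^(−2βx) on [0, ∞); use ∫₀^∞ xʲ·e^(−2βx) dx = j!/(2β)^(j+1).
State is unnormalized: ∫|u|² dx = 0.011403, and ∫u*·x²·u dx = 0.016026, so ⟨x²⟩ = 0.016026 / 0.011403.
⟨x²⟩ = 1.4055.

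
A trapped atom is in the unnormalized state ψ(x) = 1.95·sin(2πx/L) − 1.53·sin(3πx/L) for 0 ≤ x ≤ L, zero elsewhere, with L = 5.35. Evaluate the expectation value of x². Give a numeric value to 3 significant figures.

⟨x²⟩ = ∫ x²·|ψ|² dx / ∫|ψ|² dx (integrals over the domain).
On 0 ≤ x ≤ L (j ≠ l): ∫sin²(jπx/L) dx = L/2, ∫sin(jπx/L)·sin(lπx/L) dx = 0; diagonal moments ∫x·sin²(jπx/L) dx = L²/4, ∫x²·sin²(jπx/L) dx = L³·(1/6 − 1/(4j²π²)); cross terms ∫x·sin(jπx/L)·sin(lπx/L) dx = 0 for j + l even and −4jlL²/(π²(j² − l²)²) for j + l odd, ∫x²·sin(jπx/L)·sin(lπx/L) dx = (−1)^(j+l)·4jlL³/(π²(j² − l²)²); higher powers the same way via product-to-sum and parts.
State is unnormalized: ∫|ψ|² dx = 16.434, and ∫ψ*·x²·ψ dx = 240.97, so ⟨x²⟩ = 240.97 / 16.434.
⟨x²⟩ = 14.663.

14.7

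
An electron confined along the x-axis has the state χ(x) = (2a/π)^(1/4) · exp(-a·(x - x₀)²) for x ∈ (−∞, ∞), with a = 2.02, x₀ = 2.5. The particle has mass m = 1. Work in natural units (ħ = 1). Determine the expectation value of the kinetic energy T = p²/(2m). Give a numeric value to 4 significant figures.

T = −(ħ²/2m) d²/dx², so ⟨T⟩ = −(ħ²/2m) ∫ χ*·χ'' dx; with m = 1.
Gaussian moments (u = x − x₀): ∫u^(2j)·e^(−2au²) du = (2j−1)!!/(4a)^j · √(π/(2a)), odd powers integrate to 0; here √(π/(2a)) = 0.88183. Derivatives: d/dx e^(−au²) = −2au·e^(−au²), d²/dx² e^(−au²) = (4a²u² − 2a)·e^(−au²).
⟨T⟩ = 1.0100.

1.010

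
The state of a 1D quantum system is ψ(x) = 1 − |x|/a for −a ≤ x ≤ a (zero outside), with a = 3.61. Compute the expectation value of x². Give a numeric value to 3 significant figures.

⟨x²⟩ = ∫ x²·|ψ|² dx / ∫|ψ|² dx (integrals over the domain).
ψ is even, so ∫ over [−a, a] = 2∫₀ᵃ with ψ = 1 − x/a there: ∫₀ᵃ (1 − x/a)² dx = a/3, ∫₀ᵃ x²(1 − x/a)² dx = a³/30, ∫₀ᵃ x⁴(1 − x/a)² dx = a⁵/105.
State is unnormalized: ∫|ψ|² dx = 2.4067, and ∫ψ*·x²·ψ dx = 3.1364, so ⟨x²⟩ = 3.1364 / 2.4067.
⟨x²⟩ = 1.3032.

1.30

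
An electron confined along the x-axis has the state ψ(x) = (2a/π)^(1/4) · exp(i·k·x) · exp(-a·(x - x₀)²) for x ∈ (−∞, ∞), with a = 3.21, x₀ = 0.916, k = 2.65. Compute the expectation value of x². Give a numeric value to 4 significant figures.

⟨x²⟩ = ∫ x²·|ψ|² dx (integrals over the domain).
Gaussian moments (u = x − x₀): ∫u^(2j)·e^(−2au²) du = (2j−1)!!/(4a)^j · √(π/(2a)), odd powers integrate to 0; here √(π/(2a)) = 0.69953.
⟨x²⟩ = 0.91694.

0.9169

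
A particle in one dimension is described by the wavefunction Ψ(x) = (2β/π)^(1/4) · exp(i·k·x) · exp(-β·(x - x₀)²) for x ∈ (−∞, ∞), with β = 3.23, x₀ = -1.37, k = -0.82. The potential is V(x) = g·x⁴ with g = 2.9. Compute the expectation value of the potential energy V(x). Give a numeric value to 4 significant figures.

⟨V⟩ = ∫ V(x)·|Ψ|² dx.
Gaussian moments (u = x − x₀): ∫u^(2j)·e^(−2βu²) du = (2j−1)!!/(4β)^j · √(π/(2β)), odd powers integrate to 0; here √(π/(2β)) = 0.69736.
⟨V⟩ = 12.796.

12.80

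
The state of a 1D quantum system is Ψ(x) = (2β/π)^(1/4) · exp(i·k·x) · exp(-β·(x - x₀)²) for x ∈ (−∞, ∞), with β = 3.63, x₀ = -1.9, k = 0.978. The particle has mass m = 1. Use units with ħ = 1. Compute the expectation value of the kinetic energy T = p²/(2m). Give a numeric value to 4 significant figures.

T = −(ħ²/2m) d²/dx², so ⟨T⟩ = −(ħ²/2m) ∫ Ψ*·Ψ'' dx; with m = 1.
Gaussian moments (u = x − x₀): ∫u^(2j)·e^(−2βu²) du = (2j−1)!!/(4β)^j · √(π/(2β)), odd powers integrate to 0; here √(π/(2β)) = 0.65782. Derivatives: Ψ′ = (ik − 2βu)·Ψ, Ψ″ = ((ik − 2βu)² − 2β)·Ψ; the odd-in-u pieces drop out.
⟨T⟩ = 2.2932.

2.293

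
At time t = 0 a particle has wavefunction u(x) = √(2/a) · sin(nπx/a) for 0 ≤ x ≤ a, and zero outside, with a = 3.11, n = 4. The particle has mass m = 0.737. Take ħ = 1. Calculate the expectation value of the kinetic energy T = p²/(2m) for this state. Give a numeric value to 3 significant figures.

T = −(ħ²/2m) d²/dx², so ⟨T⟩ = −(ħ²/2m) ∫ u*·u'' dx; with m = 0.737.
d/dx sin(nπx/a) = (nπ/a)·cos(nπx/a) and d²/dx² sin(nπx/a) = −(nπ/a)²·sin(nπx/a); on 0 ≤ x ≤ a, ∫sin²(nπx/a) dx = a/2 and ∫sin(nπx/a)·cos(nπx/a) dx = 0.
⟨T⟩ = 11.076.

11.1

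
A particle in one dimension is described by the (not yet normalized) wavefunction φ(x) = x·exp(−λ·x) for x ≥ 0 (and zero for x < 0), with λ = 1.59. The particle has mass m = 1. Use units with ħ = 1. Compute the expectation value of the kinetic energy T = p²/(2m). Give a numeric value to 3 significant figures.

1.26

T = −(ħ²/2m) d²/dx², so ⟨T⟩ = −(ħ²/2m) ∫ φ*·φ'' dx / ∫|φ|² dx; with m = 1.
Differentiate x·exp(−λ·x) with the product rule; every integrand then reduces to terms xʲ·e^(−2λx) on [0, ∞), with ∫₀^∞ xʲ·e^(−2λx) dx = j!/(2λ)^(j+1).
State is unnormalized: ∫|φ|² dx = 0.062194, and ∫φ*·(−ħ²/2m · φ'') dx = 0.078616, so ⟨T⟩ = 0.078616 / 0.062194.
⟨T⟩ = 1.2641.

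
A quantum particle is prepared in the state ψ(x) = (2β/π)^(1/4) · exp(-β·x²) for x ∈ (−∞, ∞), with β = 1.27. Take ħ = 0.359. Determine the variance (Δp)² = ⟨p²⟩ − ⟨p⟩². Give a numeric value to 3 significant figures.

0.164

Compute ⟨p⟩ and ⟨p²⟩ separately; (Δp)² = ⟨p²⟩ − ⟨p⟩².
Gaussian moments: ∫x^(2j)·e^(−2βx²) dx = (2j−1)!!/(4β)^j · √(π/(2β)), odd powers integrate to 0; here √(π/(2β)) = 1.1121. Derivatives: d/dx e^(−βx²) = −2βx·e^(−βx²), d²/dx² e^(−βx²) = (4β²x² − 2β)·e^(−βx²).
⟨p⟩ = 0.0000 and ⟨p²⟩ = 0.16368.
(Δp)² = 0.16368 − (0.0000)² = 0.16368.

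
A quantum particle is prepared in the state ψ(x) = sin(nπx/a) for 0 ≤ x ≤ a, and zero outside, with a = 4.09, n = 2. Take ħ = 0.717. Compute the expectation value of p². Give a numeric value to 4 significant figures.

1.213

p² ψ = −ħ² d²ψ/dx²; ⟨p²⟩ = −ħ² ∫ ψ*·ψ'' dx / ∫|ψ|² dx.
d/dx sin(nπx/a) = (nπ/a)·cos(nπx/a) and d²/dx² sin(nπx/a) = −(nπ/a)²·sin(nπx/a); on 0 ≤ x ≤ a, ∫sin²(nπx/a) dx = a/2 and ∫sin(nπx/a)·cos(nπx/a) dx = 0.
State is unnormalized: ∫|ψ|² dx = 2.0450, and ∫ψ*·(−ħ² ψ'') dx = 2.4811, so ⟨p²⟩ = 2.4811 / 2.0450.
⟨p²⟩ = 1.2133.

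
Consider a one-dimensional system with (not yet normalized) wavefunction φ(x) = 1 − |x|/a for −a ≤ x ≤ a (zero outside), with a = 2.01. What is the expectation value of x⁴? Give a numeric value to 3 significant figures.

⟨x⁴⟩ = ∫ x⁴·|φ|² dx / ∫|φ|² dx (integrals over the domain).
φ is even, so ∫ over [−a, a] = 2∫₀ᵃ with φ = 1 − x/a there: ∫₀ᵃ (1 − x/a)² dx = a/3, ∫₀ᵃ x²(1 − x/a)² dx = a³/30, ∫₀ᵃ x⁴(1 − x/a)² dx = a⁵/105.
State is unnormalized: ∫|φ|² dx = 1.3400, and ∫φ*·x⁴·φ dx = 0.62492, so ⟨x⁴⟩ = 0.62492 / 1.3400.
⟨x⁴⟩ = 0.46635.

0.466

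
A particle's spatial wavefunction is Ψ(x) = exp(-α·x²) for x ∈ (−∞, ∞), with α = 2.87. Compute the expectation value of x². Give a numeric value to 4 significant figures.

0.08711

⟨x²⟩ = ∫ x²·|Ψ|² dx / ∫|Ψ|² dx (integrals over the domain).
Gaussian moments: ∫x^(2j)·e^(−2αx²) dx = (2j−1)!!/(4α)^j · √(π/(2α)), odd powers integrate to 0; here √(π/(2α)) = 0.73981.
State is unnormalized: ∫|Ψ|² dx = 0.73981, and ∫Ψ*·x²·Ψ dx = 0.064443, so ⟨x²⟩ = 0.064443 / 0.73981.
⟨x²⟩ = 0.087108.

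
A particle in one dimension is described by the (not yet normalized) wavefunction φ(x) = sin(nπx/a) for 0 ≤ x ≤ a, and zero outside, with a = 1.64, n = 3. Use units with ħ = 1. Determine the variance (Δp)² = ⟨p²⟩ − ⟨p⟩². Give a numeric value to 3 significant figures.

33.0

Compute ⟨p⟩ and ⟨p²⟩ separately; (Δp)² = ⟨p²⟩ − ⟨p⟩².
d/dx sin(nπx/a) = (nπ/a)·cos(nπx/a) and d²/dx² sin(nπx/a) = −(nπ/a)²·sin(nπx/a); on 0 ≤ x ≤ a, ∫sin²(nπx/a) dx = a/2 and ∫sin(nπx/a)·cos(nπx/a) dx = 0.
Normalization: ∫|φ|² dx = 0.82000.
⟨p⟩ = 0.0000 and ⟨p²⟩ = 33.026.
(Δp)² = 33.026 − (0.0000)² = 33.026.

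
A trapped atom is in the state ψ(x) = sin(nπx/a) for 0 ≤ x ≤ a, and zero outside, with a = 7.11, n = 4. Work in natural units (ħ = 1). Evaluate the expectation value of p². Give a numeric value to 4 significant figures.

p² ψ = −ħ² d²ψ/dx²; ⟨p²⟩ = −ħ² ∫ ψ*·ψ'' dx / ∫|ψ|² dx.
d/dx sin(nπx/a) = (nπ/a)·cos(nπx/a) and d²/dx² sin(nπx/a) = −(nπ/a)²·sin(nπx/a); on 0 ≤ x ≤ a, ∫sin²(nπx/a) dx = a/2 and ∫sin(nπx/a)·cos(nπx/a) dx = 0.
State is unnormalized: ∫|ψ|² dx = 3.5550, and ∫ψ*·(−ħ² ψ'') dx = 11.105, so ⟨p²⟩ = 11.105 / 3.5550.
⟨p²⟩ = 3.1238.

3.124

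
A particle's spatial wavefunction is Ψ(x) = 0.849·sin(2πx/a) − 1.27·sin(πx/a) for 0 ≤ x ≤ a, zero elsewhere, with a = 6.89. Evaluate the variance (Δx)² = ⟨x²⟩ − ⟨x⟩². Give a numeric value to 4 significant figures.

Compute ⟨x⟩ and ⟨x²⟩ separately, then (Δx)² = ⟨x²⟩ − ⟨x⟩².
On 0 ≤ x ≤ a (j ≠ l): ∫sin²(jπx/a) dx = a/2, ∫sin(jπx/a)·sin(lπx/a) dx = 0; diagonal moments ∫x·sin²(jπx/a) dx = a²/4, ∫x²·sin²(jπx/a) dx = a³·(1/6 − 1/(4j²π²)); cross terms ∫x·sin(jπx/a)·sin(lπx/a) dx = 0 for j + l even and −4jla²/(π²(j² − l²)²) for j + l odd, ∫x²·sin(jπx/a)·sin(lπx/a) dx = (−1)^(j+l)·4jla³/(π²(j² − l²)²); higher powers the same way via product-to-sum and parts.
Normalization: ∫|Ψ|² dx = 8.0396.
⟨x⟩ = 4.5918 and ⟨x²⟩ = 21.878.
(Δx)² = 21.878 − (4.5918)² = 0.79297.

0.7930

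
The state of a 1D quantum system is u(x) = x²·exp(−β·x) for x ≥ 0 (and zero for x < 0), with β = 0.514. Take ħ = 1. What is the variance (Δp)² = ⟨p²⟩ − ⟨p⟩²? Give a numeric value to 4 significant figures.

Compute ⟨p⟩ and ⟨p²⟩ separately; (Δp)² = ⟨p²⟩ − ⟨p⟩².
Differentiate x²·exp(−β·x) with the product rule; every integrand then reduces to terms xʲ·e^(−2βx) on [0, ∞), with ∫₀^∞ xʲ·e^(−2βx) dx = j!/(2β)^(j+1).
Normalization: ∫|u|² dx = 20.905.
⟨p⟩ = 0.0000 and ⟨p²⟩ = 0.088065.
(Δp)² = 0.088065 − (0.0000)² = 0.088065.

0.08807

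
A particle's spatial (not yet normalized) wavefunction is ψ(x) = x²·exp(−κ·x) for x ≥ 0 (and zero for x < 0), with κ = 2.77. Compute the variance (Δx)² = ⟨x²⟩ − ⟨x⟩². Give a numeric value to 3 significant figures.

Compute ⟨x⟩ and ⟨x²⟩ separately, then (Δx)² = ⟨x²⟩ − ⟨x⟩².
Every integrand reduces to terms xʲ·e^(−2κx) on [0, ∞); use ∫₀^∞ xʲ·e^(−2κx) dx = j!/(2κ)^(j+1).
Normalization: ∫|ψ|² dx = 0.0045990.
⟨x⟩ = 0.90253 and ⟨x²⟩ = 0.97747.
(Δx)² = 0.97747 − (0.90253)² = 0.16291.

0.163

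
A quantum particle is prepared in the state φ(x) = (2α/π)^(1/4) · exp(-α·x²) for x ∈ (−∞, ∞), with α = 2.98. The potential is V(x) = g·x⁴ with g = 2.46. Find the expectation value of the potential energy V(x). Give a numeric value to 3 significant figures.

0.0519

⟨V⟩ = ∫ V(x)·|φ|² dx.
Gaussian moments: ∫x^(2j)·e^(−2αx²) dx = (2j−1)!!/(4α)^j · √(π/(2α)), odd powers integrate to 0; here √(π/(2α)) = 0.72603.
⟨V⟩ = 0.051940.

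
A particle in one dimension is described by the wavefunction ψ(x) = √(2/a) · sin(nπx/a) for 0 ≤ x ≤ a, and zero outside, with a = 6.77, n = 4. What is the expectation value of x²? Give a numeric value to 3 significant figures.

⟨x²⟩ = ∫ x²·|ψ|² dx (integrals over the domain).
With sin²θ = (1 − cos2θ)/2 on 0 ≤ x ≤ a: ∫sin²(nπx/a) dx = a/2, ∫x·sin²(nπx/a) dx = a²/4, ∫x²·sin²(nπx/a) dx = a³·(1/6 − 1/(4n²π²)); higher powers xᵏ the same way, integrating xᵏ·cos(2nπx/a) by parts.
⟨x²⟩ = 15.133.

15.1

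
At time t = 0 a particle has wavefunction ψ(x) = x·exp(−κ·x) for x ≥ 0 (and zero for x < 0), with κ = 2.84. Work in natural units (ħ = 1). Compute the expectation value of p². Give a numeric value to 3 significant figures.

8.07

p² ψ = −ħ² d²ψ/dx²; ⟨p²⟩ = −ħ² ∫ ψ*·ψ'' dx / ∫|ψ|² dx.
Differentiate x·exp(−κ·x) with the product rule; every integrand then reduces to terms xʲ·e^(−2κx) on [0, ∞), with ∫₀^∞ xʲ·e^(−2κx) dx = j!/(2κ)^(j+1).
State is unnormalized: ∫|ψ|² dx = 0.010914, and ∫ψ*·(−ħ² ψ'') dx = 0.088028, so ⟨p²⟩ = 0.088028 / 0.010914.
⟨p²⟩ = 8.0656.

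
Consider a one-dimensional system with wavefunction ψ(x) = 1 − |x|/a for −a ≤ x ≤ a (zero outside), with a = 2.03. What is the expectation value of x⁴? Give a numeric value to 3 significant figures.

0.485

⟨x⁴⟩ = ∫ x⁴·|ψ|² dx / ∫|ψ|² dx (integrals over the domain).
ψ is even, so ∫ over [−a, a] = 2∫₀ᵃ with ψ = 1 − x/a there: ∫₀ᵃ (1 − x/a)² dx = a/3, ∫₀ᵃ x²(1 − x/a)² dx = a³/30, ∫₀ᵃ x⁴(1 − x/a)² dx = a⁵/105.
State is unnormalized: ∫|ψ|² dx = 1.3533, and ∫ψ*·x⁴·ψ dx = 0.65663, so ⟨x⁴⟩ = 0.65663 / 1.3533.
⟨x⁴⟩ = 0.48519.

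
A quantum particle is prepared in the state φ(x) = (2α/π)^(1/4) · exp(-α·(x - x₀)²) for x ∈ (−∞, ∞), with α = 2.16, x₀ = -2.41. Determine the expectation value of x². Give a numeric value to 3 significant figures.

5.92

⟨x²⟩ = ∫ x²·|φ|² dx (integrals over the domain).
Gaussian moments (u = x − x₀): ∫u^(2j)·e^(−2αu²) du = (2j−1)!!/(4α)^j · √(π/(2α)), odd powers integrate to 0; here √(π/(2α)) = 0.85277.
⟨x²⟩ = 5.9238.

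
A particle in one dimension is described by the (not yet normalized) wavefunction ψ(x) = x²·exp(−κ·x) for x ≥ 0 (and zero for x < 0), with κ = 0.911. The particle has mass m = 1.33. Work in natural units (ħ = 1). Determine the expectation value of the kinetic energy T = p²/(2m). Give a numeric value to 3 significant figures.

0.104

T = −(ħ²/2m) d²/dx², so ⟨T⟩ = −(ħ²/2m) ∫ ψ*·ψ'' dx / ∫|ψ|² dx; with m = 1.33.
Differentiate x²·exp(−κ·x) with the product rule; every integrand then reduces to terms xʲ·e^(−2κx) on [0, ∞), with ∫₀^∞ xʲ·e^(−2κx) dx = j!/(2κ)^(j+1).
State is unnormalized: ∫|ψ|² dx = 1.1953, and ∫ψ*·(−ħ²/2m · ψ'') dx = 0.12431, so ⟨T⟩ = 0.12431 / 1.1953.
⟨T⟩ = 0.10400.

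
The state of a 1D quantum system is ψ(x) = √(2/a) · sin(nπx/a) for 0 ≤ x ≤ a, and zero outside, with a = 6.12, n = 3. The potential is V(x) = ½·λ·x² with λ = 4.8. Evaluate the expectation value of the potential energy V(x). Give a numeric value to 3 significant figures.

29.5

⟨V⟩ = ∫ V(x)·|ψ|² dx.
With sin²θ = (1 − cos2θ)/2 on 0 ≤ x ≤ a: ∫sin²(nπx/a) dx = a/2, ∫x·sin²(nπx/a) dx = a²/4, ∫x²·sin²(nπx/a) dx = a³·(1/6 − 1/(4n²π²)); higher powers xᵏ the same way, integrating xᵏ·cos(2nπx/a) by parts.
⟨V⟩ = 29.458.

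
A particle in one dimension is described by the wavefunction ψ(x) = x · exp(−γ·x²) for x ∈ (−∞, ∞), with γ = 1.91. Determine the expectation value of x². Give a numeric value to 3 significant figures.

0.393

⟨x²⟩ = ∫ x²·|ψ|² dx / ∫|ψ|² dx (integrals over the domain).
Expand each integrand as polynomial × e^(−2γx²) and use ∫x^(2j)·e^(−2γx²) dx = (2j−1)!!/(4γ)^j · √(π/(2γ)), odd powers → 0; here √(π/(2γ)) = 0.90687.
State is unnormalized: ∫|ψ|² dx = 0.11870, and ∫ψ*·x²·ψ dx = 0.046610, so ⟨x²⟩ = 0.046610 / 0.11870.
⟨x²⟩ = 0.39267.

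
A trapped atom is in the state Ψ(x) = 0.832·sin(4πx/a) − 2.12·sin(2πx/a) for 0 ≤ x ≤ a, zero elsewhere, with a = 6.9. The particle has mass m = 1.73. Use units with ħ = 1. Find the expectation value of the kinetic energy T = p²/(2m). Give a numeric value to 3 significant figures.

0.336

T = −(ħ²/2m) d²/dx², so ⟨T⟩ = −(ħ²/2m) ∫ Ψ*·Ψ'' dx / ∫|Ψ|² dx; with m = 1.73.
d²/dx² sin(jπx/a) = −(jπ/a)²·sin(jπx/a); on 0 ≤ x ≤ a, ∫sin²(jπx/a) dx = a/2 and ∫sin(jπx/a)·sin(lπx/a) dx = 0 for j ≠ l, so only diagonal terms survive in ∫|Ψ|² and ∫Ψ·Ψ″; ∫Ψ·Ψ′ dx = [Ψ²/2] between the walls = 0.
State is unnormalized: ∫|Ψ|² dx = 17.894, and ∫Ψ*·(−ħ²/2m · Ψ'') dx = 6.0053, so ⟨T⟩ = 6.0053 / 17.894.
⟨T⟩ = 0.33561.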